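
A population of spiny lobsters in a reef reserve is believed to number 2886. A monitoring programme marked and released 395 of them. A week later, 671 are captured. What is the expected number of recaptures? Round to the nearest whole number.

expected recaptures ≈ 92

Expected recaptures E[R] = M·C / N.
E[R] = 395 × 671 / 2886 = 265045 / 2886 ≈ 91.8 → 92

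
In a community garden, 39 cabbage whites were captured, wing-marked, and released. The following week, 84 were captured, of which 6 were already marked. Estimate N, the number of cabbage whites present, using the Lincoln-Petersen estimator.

N = 546

If marked individuals mix randomly, R/C ≈ M/N, giving N ≈ M·C/R.
N = (39 × 84) / 6 = 3276 / 6 = 546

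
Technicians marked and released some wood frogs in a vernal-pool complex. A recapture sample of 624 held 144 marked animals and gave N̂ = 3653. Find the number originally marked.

M = 843

From N = M·C/R: M = N·R / C = 3653·144 / 624 = 526032 / 624 = 843.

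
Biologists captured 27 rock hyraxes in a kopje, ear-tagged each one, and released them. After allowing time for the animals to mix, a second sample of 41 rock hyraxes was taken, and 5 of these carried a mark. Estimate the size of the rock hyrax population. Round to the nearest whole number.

N ≈ 221

If marked individuals mix randomly, R/C ≈ M/N, giving N ≈ M·C/R.
N = (27 × 41) / 5 = 1107 / 5 ≈ 221.4 → 221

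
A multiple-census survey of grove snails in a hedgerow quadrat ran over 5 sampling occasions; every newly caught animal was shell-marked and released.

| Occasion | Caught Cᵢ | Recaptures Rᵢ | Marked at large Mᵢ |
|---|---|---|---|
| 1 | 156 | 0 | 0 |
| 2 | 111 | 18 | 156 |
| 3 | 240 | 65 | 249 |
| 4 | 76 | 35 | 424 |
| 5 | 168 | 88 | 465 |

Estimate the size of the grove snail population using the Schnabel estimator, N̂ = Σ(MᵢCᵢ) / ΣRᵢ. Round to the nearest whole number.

N ≈ 910

Σ MᵢCᵢ = 0·156 + 156·111 + 249·240 + 424·76 + 465·168 = 0 + 17316 + 59760 + 32224 + 78120 = 187420
Σ Rᵢ = 0 + 18 + 65 + 35 + 88 = 206
N̂ = 187420 / 206 ≈ 909.8 → 910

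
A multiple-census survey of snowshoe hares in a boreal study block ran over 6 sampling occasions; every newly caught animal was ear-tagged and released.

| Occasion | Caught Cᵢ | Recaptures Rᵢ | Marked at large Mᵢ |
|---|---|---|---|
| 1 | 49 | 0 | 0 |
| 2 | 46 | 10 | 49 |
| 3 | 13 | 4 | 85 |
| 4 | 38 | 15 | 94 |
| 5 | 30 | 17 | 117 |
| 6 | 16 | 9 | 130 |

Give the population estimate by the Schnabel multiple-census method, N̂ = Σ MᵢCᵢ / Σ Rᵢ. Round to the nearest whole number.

N ≈ 228

Σ MᵢCᵢ = 0·49 + 49·46 + 85·13 + 94·38 + 117·30 + 130·16 = 0 + 2254 + 1105 + 3572 + 3510 + 2080 = 12521
Σ Rᵢ = 0 + 10 + 4 + 15 + 17 + 9 = 55
N̂ = 12521 / 55 ≈ 227.7 → 228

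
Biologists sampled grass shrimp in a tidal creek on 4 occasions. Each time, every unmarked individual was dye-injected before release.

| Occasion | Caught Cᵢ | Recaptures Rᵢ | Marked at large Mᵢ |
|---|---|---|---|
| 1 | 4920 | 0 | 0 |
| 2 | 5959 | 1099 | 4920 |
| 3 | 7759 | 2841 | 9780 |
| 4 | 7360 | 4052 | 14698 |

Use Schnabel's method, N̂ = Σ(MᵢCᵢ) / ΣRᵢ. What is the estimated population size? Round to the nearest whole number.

Σ MᵢCᵢ = 0·4920 + 4920·5959 + 9780·7759 + 14698·7360 = 0 + 29318280 + 75883020 + 108177280 = 213378580
Σ Rᵢ = 0 + 1099 + 2841 + 4052 = 7992
N̂ = 213378580 / 7992 ≈ 26699.0 → 26699

N ≈ 26,699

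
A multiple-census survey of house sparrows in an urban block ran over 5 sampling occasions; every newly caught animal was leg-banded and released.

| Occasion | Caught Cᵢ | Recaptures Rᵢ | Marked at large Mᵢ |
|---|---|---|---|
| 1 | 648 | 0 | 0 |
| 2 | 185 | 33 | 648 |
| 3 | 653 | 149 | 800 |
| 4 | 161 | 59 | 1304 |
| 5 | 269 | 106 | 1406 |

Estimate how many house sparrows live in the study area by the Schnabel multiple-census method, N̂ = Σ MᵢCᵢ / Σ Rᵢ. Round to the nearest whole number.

Σ MᵢCᵢ = 0·648 + 648·185 + 800·653 + 1304·161 + 1406·269 = 0 + 119880 + 522400 + 209944 + 378214 = 1230438
Σ Rᵢ = 0 + 33 + 149 + 59 + 106 = 347
N̂ = 1230438 / 347 ≈ 3545.9 → 3546

N ≈ 3546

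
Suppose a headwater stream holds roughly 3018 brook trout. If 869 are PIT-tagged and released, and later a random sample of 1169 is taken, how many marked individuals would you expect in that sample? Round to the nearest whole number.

Expected recaptures E[R] = M·C / N.
E[R] = 869 × 1169 / 3018 = 1015861 / 3018 ≈ 336.6 → 337

expected recaptures ≈ 337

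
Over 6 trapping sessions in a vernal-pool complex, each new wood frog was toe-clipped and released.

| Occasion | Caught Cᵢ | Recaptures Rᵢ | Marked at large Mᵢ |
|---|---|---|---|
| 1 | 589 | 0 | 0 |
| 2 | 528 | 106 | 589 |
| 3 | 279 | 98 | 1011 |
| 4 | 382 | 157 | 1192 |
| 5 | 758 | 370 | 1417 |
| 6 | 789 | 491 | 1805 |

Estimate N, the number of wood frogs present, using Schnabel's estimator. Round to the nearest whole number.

Σ MᵢCᵢ = 0·589 + 589·528 + 1011·279 + 1192·382 + 1417·758 + 1805·789 = 0 + 310992 + 282069 + 455344 + 1074086 + 1424145 = 3546636
Σ Rᵢ = 0 + 106 + 98 + 157 + 370 + 491 = 1222
N̂ = 3546636 / 1222 ≈ 2902.3 → 2902

N ≈ 2902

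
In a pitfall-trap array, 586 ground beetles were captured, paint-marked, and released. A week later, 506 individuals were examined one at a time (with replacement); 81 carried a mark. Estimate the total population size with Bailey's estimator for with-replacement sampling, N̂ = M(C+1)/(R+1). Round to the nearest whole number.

N ≈ 3623

N̂ = 586·(506+1)/(81+1) = 586·507/82 = 297102/82 ≈ 3623.2 → 3623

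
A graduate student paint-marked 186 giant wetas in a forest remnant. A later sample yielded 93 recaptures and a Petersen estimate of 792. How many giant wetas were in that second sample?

C = 396

From N = M·C/R: C = N·R / M = 792·93 / 186 = 73656 / 186 = 396.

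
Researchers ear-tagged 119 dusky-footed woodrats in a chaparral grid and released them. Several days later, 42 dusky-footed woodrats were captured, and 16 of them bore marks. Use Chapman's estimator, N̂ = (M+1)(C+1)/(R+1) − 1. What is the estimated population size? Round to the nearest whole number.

N̂ = (119+1)(42+1)/(16+1) − 1 = 120·43/17 − 1
= 5160/17 − 1 ≈ 303.5 − 1 ≈ 302.5 → 303

N ≈ 303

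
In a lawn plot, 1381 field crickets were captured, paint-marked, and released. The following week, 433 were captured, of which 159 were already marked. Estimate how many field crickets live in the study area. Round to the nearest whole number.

N ≈ 3761

The marked fraction in the recapture sample should equal the marked fraction in the population: 159/433 = 1381/N.
N = (1381 × 433) / 159 = 597973 / 159 ≈ 3760.8 → 3761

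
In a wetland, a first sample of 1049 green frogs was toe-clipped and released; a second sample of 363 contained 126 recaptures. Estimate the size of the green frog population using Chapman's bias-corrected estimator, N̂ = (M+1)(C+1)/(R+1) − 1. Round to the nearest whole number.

N̂ = (1049+1)(363+1)/(126+1) − 1 = 1050·364/127 − 1
= 382200/127 − 1 ≈ 3009.4 − 1 ≈ 3008.4 → 3008

N ≈ 3008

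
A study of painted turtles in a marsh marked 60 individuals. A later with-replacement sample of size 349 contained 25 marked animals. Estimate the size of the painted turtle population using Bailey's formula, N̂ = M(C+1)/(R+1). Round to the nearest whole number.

N̂ = 60·(349+1)/(25+1) = 60·350/26 = 21000/26 ≈ 807.7 → 808

N ≈ 808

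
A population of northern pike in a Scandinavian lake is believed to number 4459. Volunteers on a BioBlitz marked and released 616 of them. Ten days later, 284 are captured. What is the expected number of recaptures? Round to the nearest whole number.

expected recaptures ≈ 39

Expected recaptures E[R] = M·C / N.
E[R] = 616 × 284 / 4459 = 174944 / 4459 ≈ 39.2 → 39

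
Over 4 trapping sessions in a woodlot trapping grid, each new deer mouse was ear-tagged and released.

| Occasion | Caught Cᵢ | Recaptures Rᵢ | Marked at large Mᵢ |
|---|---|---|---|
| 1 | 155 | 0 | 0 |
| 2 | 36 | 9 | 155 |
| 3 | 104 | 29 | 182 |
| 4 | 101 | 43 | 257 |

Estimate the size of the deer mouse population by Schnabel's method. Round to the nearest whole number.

N ≈ 623

Σ MᵢCᵢ = 0·155 + 155·36 + 182·104 + 257·101 = 0 + 5580 + 18928 + 25957 = 50465
Σ Rᵢ = 0 + 9 + 29 + 43 = 81
N̂ = 50465 / 81 ≈ 623.0 → 623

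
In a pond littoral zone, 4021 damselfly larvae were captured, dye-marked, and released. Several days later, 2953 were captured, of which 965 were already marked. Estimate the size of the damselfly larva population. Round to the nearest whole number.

N ≈ 12,305

N = (4021 × 2953) / 965 = 11874013 / 965 ≈ 12304.7 → 12305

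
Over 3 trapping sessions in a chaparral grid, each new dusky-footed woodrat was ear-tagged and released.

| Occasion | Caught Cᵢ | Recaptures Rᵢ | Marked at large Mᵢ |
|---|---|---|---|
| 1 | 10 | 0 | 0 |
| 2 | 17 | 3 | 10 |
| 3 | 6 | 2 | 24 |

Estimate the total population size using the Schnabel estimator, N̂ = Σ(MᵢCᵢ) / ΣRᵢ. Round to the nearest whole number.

Σ MᵢCᵢ = 0·10 + 10·17 + 24·6 = 0 + 170 + 144 = 314
Σ Rᵢ = 0 + 3 + 2 = 5
N̂ = 314 / 5 ≈ 62.8 → 63

N ≈ 63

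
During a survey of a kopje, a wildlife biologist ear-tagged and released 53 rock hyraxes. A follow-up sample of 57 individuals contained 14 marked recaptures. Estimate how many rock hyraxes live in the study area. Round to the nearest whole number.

Lincoln-Petersen assumes M/N = R/C, so N = M·C / R.
N = (53 × 57) / 14 = 3021 / 14 ≈ 215.8 → 216

N ≈ 216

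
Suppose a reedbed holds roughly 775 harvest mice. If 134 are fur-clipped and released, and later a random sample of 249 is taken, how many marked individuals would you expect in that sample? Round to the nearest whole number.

expected recaptures ≈ 43

The marked fraction of the population is 134/775, so in a sample of 249 expect C·(M/N) marked.
E[R] = 134 × 249 / 775 = 33366 / 775 ≈ 43.1 → 43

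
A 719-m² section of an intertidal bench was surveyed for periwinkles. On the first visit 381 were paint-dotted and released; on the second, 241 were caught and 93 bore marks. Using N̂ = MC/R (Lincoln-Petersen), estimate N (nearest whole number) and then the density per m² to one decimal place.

density ≈ 1.4 periwinkles per m²

N̂ = 381·241/93 = 91821/93 ≈ 987.3 → 987
Density = N̂ / area = 987 / 719 ≈ 1.37 → 1.4 per m²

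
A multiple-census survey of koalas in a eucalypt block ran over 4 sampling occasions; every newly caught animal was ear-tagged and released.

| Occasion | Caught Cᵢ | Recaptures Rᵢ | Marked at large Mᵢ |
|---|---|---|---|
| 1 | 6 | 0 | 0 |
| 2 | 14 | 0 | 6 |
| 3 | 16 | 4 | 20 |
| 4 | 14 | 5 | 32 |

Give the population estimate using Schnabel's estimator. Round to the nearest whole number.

N ≈ 95

Σ MᵢCᵢ = 0·6 + 6·14 + 20·16 + 32·14 = 0 + 84 + 320 + 448 = 852
Σ Rᵢ = 0 + 0 + 4 + 5 = 9
N̂ = 852 / 9 ≈ 94.7 → 95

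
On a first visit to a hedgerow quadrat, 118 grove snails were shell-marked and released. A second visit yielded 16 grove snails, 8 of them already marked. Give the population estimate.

N = (118 × 16) / 8 = 1888 / 8 = 236

N = 236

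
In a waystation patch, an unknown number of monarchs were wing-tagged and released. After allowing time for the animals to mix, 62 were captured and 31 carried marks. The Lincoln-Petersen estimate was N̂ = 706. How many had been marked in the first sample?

M = 353

From N = M·C/R: M = N·R / C = 706·31 / 62 = 21886 / 62 = 353.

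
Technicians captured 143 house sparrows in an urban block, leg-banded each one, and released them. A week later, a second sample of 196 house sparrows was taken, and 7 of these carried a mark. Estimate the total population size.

N = (143 × 196) / 7 = 28028 / 7 = 4004

N = 4004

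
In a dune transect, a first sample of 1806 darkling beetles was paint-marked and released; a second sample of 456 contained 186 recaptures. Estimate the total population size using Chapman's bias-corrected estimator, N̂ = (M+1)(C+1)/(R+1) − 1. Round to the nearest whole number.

N ≈ 4415

N̂ = (1806+1)(456+1)/(186+1) − 1 = 1807·457/187 − 1
= 825799/187 − 1 ≈ 4416.0 − 1 ≈ 4415.0 → 4415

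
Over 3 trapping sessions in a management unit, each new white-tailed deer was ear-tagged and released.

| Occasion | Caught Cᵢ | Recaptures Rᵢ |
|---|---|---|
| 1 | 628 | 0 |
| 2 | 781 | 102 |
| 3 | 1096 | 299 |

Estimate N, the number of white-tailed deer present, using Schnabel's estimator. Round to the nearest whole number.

N ≈ 4795

Marked at large before each occasion: Mᵢ = Σⱼ<ᵢ (Cⱼ − Rⱼ) → M1=0, M2=628, M3=1307
Σ MᵢCᵢ = 0·628 + 628·781 + 1307·1096 = 0 + 490468 + 1432472 = 1922940
Σ Rᵢ = 0 + 102 + 299 = 401
N̂ = 1922940 / 401 ≈ 4795.4 → 4795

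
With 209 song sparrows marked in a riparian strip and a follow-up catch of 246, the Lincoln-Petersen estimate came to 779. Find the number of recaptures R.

R = 66

From N = M·C/R: R = M·C / N = 209·246 / 779 = 51414 / 779 = 66.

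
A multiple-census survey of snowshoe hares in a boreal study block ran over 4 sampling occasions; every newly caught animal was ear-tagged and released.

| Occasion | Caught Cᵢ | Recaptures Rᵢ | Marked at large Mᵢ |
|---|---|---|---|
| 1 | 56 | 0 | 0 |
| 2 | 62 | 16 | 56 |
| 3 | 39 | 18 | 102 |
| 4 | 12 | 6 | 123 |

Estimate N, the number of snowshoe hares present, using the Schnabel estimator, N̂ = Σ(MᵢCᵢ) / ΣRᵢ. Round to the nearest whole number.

Σ MᵢCᵢ = 0·56 + 56·62 + 102·39 + 123·12 = 0 + 3472 + 3978 + 1476 = 8926
Σ Rᵢ = 0 + 16 + 18 + 6 = 40
N̂ = 8926 / 40 ≈ 223.2 → 223

N ≈ 223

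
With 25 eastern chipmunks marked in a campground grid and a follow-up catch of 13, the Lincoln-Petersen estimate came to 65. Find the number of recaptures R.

From N = M·C/R: R = M·C / N = 25·13 / 65 = 325 / 65 = 5.

R = 5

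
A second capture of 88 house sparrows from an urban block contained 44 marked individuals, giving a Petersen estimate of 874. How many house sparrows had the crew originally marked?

M = 437

From N = M·C/R: M = N·R / C = 874·44 / 88 = 38456 / 88 = 437.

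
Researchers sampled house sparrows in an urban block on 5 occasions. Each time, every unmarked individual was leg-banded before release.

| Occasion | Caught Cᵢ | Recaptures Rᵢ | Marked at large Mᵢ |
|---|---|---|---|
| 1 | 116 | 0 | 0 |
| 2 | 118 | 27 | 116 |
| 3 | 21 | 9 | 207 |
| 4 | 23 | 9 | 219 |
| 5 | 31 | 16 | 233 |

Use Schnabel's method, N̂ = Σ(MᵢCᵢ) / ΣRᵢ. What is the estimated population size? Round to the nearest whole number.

Σ MᵢCᵢ = 0·116 + 116·118 + 207·21 + 219·23 + 233·31 = 0 + 13688 + 4347 + 5037 + 7223 = 30295
Σ Rᵢ = 0 + 27 + 9 + 9 + 16 = 61
N̂ = 30295 / 61 ≈ 496.6 → 497

N ≈ 497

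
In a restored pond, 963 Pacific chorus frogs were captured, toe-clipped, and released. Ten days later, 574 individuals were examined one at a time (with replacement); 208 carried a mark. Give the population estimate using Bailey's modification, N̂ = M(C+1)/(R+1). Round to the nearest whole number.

N ≈ 2649

N̂ = 963·(574+1)/(208+1) = 963·575/209 = 553725/209 ≈ 2649.4 → 2649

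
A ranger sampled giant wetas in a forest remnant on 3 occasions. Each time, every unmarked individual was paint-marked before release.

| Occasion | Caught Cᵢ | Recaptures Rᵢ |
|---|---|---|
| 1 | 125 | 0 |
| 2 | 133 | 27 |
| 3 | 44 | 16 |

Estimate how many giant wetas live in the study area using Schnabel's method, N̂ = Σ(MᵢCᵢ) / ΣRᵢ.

N = 623

Marked at large before each occasion: Mᵢ = Σⱼ<ᵢ (Cⱼ − Rⱼ) → M1=0, M2=125, M3=231
Σ MᵢCᵢ = 0·125 + 125·133 + 231·44 = 0 + 16625 + 10164 = 26789
Σ Rᵢ = 0 + 27 + 16 = 43
N̂ = 26789 / 43 = 623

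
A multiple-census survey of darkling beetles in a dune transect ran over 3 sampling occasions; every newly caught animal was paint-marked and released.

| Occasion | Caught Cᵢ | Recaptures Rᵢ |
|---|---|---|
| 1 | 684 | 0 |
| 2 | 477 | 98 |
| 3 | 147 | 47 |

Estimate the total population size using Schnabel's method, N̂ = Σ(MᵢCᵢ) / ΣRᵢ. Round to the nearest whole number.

Marked at large before each occasion: Mᵢ = Σⱼ<ᵢ (Cⱼ − Rⱼ) → M1=0, M2=684, M3=1063
Σ MᵢCᵢ = 0·684 + 684·477 + 1063·147 = 0 + 326268 + 156261 = 482529
Σ Rᵢ = 0 + 98 + 47 = 145
N̂ = 482529 / 145 ≈ 3327.8 → 3328

N ≈ 3328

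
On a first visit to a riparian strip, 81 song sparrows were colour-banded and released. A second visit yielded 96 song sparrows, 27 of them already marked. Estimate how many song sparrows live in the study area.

N = 288

N = (81 × 96) / 27 = 7776 / 27 = 288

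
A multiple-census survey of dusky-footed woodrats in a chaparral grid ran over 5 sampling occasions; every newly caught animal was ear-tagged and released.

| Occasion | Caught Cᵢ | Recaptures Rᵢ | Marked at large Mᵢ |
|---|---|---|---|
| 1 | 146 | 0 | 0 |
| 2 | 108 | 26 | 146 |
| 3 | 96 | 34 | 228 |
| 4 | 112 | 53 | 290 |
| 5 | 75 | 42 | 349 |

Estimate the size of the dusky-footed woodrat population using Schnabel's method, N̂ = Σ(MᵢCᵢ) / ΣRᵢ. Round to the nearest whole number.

N ≈ 621

Σ MᵢCᵢ = 0·146 + 146·108 + 228·96 + 290·112 + 349·75 = 0 + 15768 + 21888 + 32480 + 26175 = 96311
Σ Rᵢ = 0 + 26 + 34 + 53 + 42 = 155
N̂ = 96311 / 155 ≈ 621.4 → 621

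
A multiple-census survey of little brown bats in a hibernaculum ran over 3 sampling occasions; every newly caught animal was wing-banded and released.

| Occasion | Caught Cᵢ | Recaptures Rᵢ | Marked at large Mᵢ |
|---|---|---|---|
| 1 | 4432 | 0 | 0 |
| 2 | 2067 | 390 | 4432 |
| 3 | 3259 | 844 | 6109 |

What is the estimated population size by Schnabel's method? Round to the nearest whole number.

N ≈ 23,558

Σ MᵢCᵢ = 0·4432 + 4432·2067 + 6109·3259 = 0 + 9160944 + 19909231 = 29070175
Σ Rᵢ = 0 + 390 + 844 = 1234
N̂ = 29070175 / 1234 ≈ 23557.7 → 23558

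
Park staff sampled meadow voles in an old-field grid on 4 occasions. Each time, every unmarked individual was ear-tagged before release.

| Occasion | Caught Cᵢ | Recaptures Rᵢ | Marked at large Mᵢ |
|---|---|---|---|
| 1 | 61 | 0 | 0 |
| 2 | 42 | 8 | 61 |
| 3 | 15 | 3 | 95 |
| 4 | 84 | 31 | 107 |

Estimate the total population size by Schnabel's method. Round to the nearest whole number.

N ≈ 309

Σ MᵢCᵢ = 0·61 + 61·42 + 95·15 + 107·84 = 0 + 2562 + 1425 + 8988 = 12975
Σ Rᵢ = 0 + 8 + 3 + 31 = 42
N̂ = 12975 / 42 ≈ 308.9 → 309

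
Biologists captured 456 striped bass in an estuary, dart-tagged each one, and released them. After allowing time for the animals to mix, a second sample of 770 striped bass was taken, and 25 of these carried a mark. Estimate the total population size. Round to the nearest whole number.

The marked fraction in the recapture sample should equal the marked fraction in the population: 25/770 = 456/N.
N = (456 × 770) / 25 = 351120 / 25 ≈ 14044.8 → 14045

N ≈ 14,045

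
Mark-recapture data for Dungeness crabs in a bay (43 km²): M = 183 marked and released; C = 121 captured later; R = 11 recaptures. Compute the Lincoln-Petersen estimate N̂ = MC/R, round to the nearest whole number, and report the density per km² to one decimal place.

density ≈ 46.8 Dungeness crabs per km²

N̂ = 183·121/11 = 22143/11 = 2013
Density = N̂ / area = 2013 / 43 ≈ 46.81 → 46.8 per km²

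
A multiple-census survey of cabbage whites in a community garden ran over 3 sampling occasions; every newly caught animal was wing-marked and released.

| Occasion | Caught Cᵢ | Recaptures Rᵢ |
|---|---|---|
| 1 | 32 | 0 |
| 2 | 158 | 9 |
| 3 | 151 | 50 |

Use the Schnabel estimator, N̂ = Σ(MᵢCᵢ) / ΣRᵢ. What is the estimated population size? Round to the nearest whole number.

N ≈ 549

Marked at large before each occasion: Mᵢ = Σⱼ<ᵢ (Cⱼ − Rⱼ) → M1=0, M2=32, M3=181
Σ MᵢCᵢ = 0·32 + 32·158 + 181·151 = 0 + 5056 + 27331 = 32387
Σ Rᵢ = 0 + 9 + 50 = 59
N̂ = 32387 / 59 ≈ 548.9 → 549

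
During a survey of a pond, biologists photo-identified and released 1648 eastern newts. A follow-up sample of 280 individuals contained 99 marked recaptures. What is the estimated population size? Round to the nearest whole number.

N ≈ 4661

The marked fraction in the recapture sample should equal the marked fraction in the population: 99/280 = 1648/N.
N = (1648 × 280) / 99 = 461440 / 99 ≈ 4661.0 → 4661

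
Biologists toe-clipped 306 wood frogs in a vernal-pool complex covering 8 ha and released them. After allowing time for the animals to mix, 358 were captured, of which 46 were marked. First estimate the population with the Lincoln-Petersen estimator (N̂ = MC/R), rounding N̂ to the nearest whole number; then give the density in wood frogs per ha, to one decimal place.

density ≈ 297.6 wood frogs per ha

N̂ = 306·358/46 = 109548/46 ≈ 2381.48 → 2381
Density = N̂ / area = 2381 / 8 ≈ 297.62 → 297.6 per ha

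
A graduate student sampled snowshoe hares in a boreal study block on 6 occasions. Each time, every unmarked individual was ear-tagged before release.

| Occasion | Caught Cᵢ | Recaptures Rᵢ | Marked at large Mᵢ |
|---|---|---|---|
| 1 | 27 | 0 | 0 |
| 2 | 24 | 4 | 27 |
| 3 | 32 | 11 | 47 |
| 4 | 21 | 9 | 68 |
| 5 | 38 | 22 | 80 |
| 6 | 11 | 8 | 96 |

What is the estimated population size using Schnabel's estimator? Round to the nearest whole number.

Σ MᵢCᵢ = 0·27 + 27·24 + 47·32 + 68·21 + 80·38 + 96·11 = 0 + 648 + 1504 + 1428 + 3040 + 1056 = 7676
Σ Rᵢ = 0 + 4 + 11 + 9 + 22 + 8 = 54
N̂ = 7676 / 54 ≈ 142.1 → 142

N ≈ 142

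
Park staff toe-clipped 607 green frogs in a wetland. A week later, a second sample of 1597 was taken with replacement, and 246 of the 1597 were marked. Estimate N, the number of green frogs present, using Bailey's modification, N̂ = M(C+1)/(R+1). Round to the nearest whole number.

N̂ = 607·(1597+1)/(246+1) = 607·1598/247 = 969986/247 ≈ 3927.1 → 3927

N ≈ 3927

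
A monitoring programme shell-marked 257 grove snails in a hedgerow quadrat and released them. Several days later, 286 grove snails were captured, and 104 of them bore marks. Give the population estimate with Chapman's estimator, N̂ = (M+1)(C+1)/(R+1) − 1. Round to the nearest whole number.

N ≈ 704

N̂ = (257+1)(286+1)/(104+1) − 1 = 258·287/105 − 1
= 74046/105 − 1 ≈ 705.2 − 1 ≈ 704.2 → 704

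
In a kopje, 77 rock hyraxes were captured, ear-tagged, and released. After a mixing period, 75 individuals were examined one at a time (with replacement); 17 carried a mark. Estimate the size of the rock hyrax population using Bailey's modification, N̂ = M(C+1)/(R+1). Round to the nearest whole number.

N̂ = 77·(75+1)/(17+1) = 77·76/18 = 5852/18 ≈ 325.1 → 325

N ≈ 325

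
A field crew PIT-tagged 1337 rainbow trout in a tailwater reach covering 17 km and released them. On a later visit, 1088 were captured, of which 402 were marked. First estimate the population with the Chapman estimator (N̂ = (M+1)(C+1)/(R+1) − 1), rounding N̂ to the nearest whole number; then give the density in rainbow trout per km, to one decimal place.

N̂ = 1338·1089/403 − 1 = 1457082/403 − 1 ≈ 3614.6 → 3615
Density = N̂ / area = 3615 / 17 ≈ 212.647 → 212.6 per km

density ≈ 212.6 rainbow trout per km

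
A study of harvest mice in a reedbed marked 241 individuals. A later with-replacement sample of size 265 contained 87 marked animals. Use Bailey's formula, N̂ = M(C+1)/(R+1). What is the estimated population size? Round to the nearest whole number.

N̂ = 241·(265+1)/(87+1) = 241·266/88 = 64106/88 ≈ 728.48 → 728

N ≈ 728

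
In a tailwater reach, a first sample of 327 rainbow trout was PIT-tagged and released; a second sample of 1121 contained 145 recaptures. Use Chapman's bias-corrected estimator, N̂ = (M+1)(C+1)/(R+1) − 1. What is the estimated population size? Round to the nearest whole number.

N ≈ 2520

N̂ = (327+1)(1121+1)/(145+1) − 1 = 328·1122/146 − 1
= 368016/146 − 1 ≈ 2520.7 − 1 ≈ 2519.7 → 2520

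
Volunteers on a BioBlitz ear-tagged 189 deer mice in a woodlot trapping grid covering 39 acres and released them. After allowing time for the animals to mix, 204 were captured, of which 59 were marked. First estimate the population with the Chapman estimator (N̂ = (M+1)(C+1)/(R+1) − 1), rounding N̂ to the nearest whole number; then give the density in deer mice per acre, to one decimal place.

N̂ = 190·205/60 − 1 = 38950/60 − 1 ≈ 648.2 → 648
Density = N̂ / area = 648 / 39 ≈ 16.62 → 16.6 per acre

density ≈ 16.6 deer mice per acre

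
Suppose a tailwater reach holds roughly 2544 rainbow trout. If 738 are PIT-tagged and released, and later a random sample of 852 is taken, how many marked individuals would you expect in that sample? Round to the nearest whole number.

expected recaptures ≈ 247

The marked fraction of the population is 738/2544, so in a sample of 852 expect C·(M/N) marked.
E[R] = 738 × 852 / 2544 = 628776 / 2544 ≈ 247.2 → 247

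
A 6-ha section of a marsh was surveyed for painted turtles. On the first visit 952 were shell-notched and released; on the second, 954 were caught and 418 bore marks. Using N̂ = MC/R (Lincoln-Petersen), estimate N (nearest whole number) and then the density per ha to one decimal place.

density ≈ 362.2 painted turtles per ha

N̂ = 952·954/418 = 908208/418 ≈ 2172.7 → 2173
Density = N̂ / area = 2173 / 6 ≈ 362.17 → 362.2 per ha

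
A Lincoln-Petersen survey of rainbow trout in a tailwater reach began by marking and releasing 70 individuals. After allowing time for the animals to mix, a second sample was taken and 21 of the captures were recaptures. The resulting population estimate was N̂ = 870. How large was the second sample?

From N = M·C/R: C = N·R / M = 870·21 / 70 = 18270 / 70 = 261.

C = 261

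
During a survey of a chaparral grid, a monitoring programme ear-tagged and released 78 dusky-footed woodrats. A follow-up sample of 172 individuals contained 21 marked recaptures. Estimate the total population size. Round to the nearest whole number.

N ≈ 639

Lincoln-Petersen assumes M/N = R/C, so N = M·C / R.
N = (78 × 172) / 21 = 13416 / 21 ≈ 638.9 → 639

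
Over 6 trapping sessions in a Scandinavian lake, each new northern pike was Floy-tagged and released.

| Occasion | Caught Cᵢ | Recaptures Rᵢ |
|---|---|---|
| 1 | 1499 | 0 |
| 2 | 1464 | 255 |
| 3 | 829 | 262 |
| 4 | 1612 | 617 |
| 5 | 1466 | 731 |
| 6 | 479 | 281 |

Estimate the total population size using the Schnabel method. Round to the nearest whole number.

N ≈ 8563

Marked at large before each occasion: Mᵢ = Σⱼ<ᵢ (Cⱼ − Rⱼ) → M1=0, M2=1499, M3=2708, M4=3275, M5=4270, M6=5005
Σ MᵢCᵢ = 0·1499 + 1499·1464 + 2708·829 + 3275·1612 + 4270·1466 + 5005·479 = 0 + 2194536 + 2244932 + 5279300 + 6259820 + 2397395 = 18375983
Σ Rᵢ = 0 + 255 + 262 + 617 + 731 + 281 = 2146
N̂ = 18375983 / 2146 ≈ 8562.9 → 8563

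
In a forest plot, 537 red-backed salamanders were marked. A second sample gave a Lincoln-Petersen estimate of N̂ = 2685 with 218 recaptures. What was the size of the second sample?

From N = M·C/R: C = N·R / M = 2685·218 / 537 = 585330 / 537 = 1090.

C = 1090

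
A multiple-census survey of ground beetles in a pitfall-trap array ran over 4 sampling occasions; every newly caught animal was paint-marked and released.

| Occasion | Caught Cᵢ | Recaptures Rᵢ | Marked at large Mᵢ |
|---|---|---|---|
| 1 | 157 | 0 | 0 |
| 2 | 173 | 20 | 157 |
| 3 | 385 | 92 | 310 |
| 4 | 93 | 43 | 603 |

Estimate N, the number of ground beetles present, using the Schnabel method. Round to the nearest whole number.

N ≈ 1307

Σ MᵢCᵢ = 0·157 + 157·173 + 310·385 + 603·93 = 0 + 27161 + 119350 + 56079 = 202590
Σ Rᵢ = 0 + 20 + 92 + 43 = 155
N̂ = 202590 / 155 ≈ 1307.0 → 1307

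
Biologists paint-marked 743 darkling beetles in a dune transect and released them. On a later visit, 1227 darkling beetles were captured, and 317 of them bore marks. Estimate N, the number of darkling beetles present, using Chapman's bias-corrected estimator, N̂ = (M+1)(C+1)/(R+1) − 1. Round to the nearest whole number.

N̂ = (743+1)(1227+1)/(317+1) − 1 = 744·1228/318 − 1
= 913632/318 − 1 ≈ 2873.1 − 1 ≈ 2872.1 → 2872

N ≈ 2872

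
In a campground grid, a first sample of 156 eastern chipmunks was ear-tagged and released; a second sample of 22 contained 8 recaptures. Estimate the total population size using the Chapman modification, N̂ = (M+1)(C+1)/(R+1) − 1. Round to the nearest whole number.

N ≈ 400

N̂ = (156+1)(22+1)/(8+1) − 1 = 157·23/9 − 1
= 3611/9 − 1 ≈ 401.2 − 1 ≈ 400.2 → 400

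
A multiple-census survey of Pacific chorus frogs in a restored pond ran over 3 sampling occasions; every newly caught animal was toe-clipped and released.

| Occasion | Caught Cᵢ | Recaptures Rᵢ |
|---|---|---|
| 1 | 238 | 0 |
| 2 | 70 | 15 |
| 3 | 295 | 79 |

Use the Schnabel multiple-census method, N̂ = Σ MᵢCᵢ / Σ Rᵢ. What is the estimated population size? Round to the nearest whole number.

Marked at large before each occasion: Mᵢ = Σⱼ<ᵢ (Cⱼ − Rⱼ) → M1=0, M2=238, M3=293
Σ MᵢCᵢ = 0·238 + 238·70 + 293·295 = 0 + 16660 + 86435 = 103095
Σ Rᵢ = 0 + 15 + 79 = 94
N̂ = 103095 / 94 ≈ 1096.8 → 1097

N ≈ 1097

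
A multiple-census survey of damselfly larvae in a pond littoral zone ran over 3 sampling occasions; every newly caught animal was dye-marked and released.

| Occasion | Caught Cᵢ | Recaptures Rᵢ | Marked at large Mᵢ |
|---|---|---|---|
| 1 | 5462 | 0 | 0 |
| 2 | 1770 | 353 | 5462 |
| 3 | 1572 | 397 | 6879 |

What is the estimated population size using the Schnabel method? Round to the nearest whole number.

Σ MᵢCᵢ = 0·5462 + 5462·1770 + 6879·1572 = 0 + 9667740 + 10813788 = 20481528
Σ Rᵢ = 0 + 353 + 397 = 750
N̂ = 20481528 / 750 ≈ 27308.7 → 27309

N ≈ 27,309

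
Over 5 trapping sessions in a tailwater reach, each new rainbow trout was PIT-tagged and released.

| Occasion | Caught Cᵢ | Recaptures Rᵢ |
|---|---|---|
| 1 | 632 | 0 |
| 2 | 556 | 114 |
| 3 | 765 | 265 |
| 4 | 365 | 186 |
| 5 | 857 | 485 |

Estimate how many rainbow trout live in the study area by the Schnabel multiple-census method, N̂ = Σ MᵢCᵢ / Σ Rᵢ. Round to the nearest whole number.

Marked at large before each occasion: Mᵢ = Σⱼ<ᵢ (Cⱼ − Rⱼ) → M1=0, M2=632, M3=1074, M4=1574, M5=1753
Σ MᵢCᵢ = 0·632 + 632·556 + 1074·765 + 1574·365 + 1753·857 = 0 + 351392 + 821610 + 574510 + 1502321 = 3249833
Σ Rᵢ = 0 + 114 + 265 + 186 + 485 = 1050
N̂ = 3249833 / 1050 ≈ 3095.1 → 3095

N ≈ 3095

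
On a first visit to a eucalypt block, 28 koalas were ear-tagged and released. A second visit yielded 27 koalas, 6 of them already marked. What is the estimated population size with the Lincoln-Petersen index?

N = 126

If marked individuals mix randomly, R/C ≈ M/N, giving N ≈ M·C/R.
N = (28 × 27) / 6 = 756 / 6 = 126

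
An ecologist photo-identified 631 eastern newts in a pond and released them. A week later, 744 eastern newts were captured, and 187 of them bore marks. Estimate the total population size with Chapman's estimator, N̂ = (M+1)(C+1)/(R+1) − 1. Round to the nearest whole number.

N̂ = (631+1)(744+1)/(187+1) − 1 = 632·745/188 − 1
= 470840/188 − 1 ≈ 2504.47 − 1 ≈ 2503.47 → 2503

N ≈ 2503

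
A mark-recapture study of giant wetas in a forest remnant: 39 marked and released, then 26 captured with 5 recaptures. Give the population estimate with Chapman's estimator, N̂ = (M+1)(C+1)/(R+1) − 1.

N = 179

N̂ = (39+1)(26+1)/(5+1) − 1 = 40·27/6 − 1
= 1080/6 − 1 = 180 − 1 = 179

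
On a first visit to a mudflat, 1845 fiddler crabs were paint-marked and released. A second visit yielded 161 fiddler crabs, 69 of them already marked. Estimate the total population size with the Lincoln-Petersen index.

N = (1845 × 161) / 69 = 297045 / 69 = 4305

N = 4305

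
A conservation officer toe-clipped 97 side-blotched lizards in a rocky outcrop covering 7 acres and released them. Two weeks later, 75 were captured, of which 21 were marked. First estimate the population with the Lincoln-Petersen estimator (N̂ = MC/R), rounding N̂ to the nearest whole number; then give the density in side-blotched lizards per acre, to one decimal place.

N̂ = 97·75/21 = 7275/21 ≈ 346.4 → 346
Density = N̂ / area = 346 / 7 ≈ 49.43 → 49.4 per acre

density ≈ 49.4 side-blotched lizards per acre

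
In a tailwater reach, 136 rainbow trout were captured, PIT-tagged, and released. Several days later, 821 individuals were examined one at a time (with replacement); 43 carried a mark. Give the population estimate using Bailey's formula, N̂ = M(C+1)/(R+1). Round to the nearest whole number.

N ≈ 2541

N̂ = 136·(821+1)/(43+1) = 136·822/44 = 111792/44 ≈ 2540.7 → 2541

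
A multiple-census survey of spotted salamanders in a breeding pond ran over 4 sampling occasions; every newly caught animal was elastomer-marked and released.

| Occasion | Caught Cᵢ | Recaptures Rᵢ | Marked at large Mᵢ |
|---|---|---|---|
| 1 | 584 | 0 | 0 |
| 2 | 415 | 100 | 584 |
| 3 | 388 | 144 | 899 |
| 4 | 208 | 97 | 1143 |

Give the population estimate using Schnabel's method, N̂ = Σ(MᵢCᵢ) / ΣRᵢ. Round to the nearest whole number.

Σ MᵢCᵢ = 0·584 + 584·415 + 899·388 + 1143·208 = 0 + 242360 + 348812 + 237744 = 828916
Σ Rᵢ = 0 + 100 + 144 + 97 = 341
N̂ = 828916 / 341 ≈ 2430.8 → 2431

N ≈ 2431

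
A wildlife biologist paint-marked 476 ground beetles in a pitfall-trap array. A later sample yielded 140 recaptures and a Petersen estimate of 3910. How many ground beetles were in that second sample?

C = 1150

From N = M·C/R: C = N·R / M = 3910·140 / 476 = 547400 / 476 = 1150.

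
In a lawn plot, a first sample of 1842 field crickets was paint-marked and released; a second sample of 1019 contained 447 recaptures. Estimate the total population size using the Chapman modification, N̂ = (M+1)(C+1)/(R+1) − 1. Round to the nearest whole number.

N ≈ 4195

N̂ = (1842+1)(1019+1)/(447+1) − 1 = 1843·1020/448 − 1
= 1879860/448 − 1 ≈ 4196.1 − 1 ≈ 4195.1 → 4195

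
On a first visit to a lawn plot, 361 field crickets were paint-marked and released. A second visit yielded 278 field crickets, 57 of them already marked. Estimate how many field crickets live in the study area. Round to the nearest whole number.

N = (361 × 278) / 57 = 100358 / 57 ≈ 1760.7 → 1761

N ≈ 1761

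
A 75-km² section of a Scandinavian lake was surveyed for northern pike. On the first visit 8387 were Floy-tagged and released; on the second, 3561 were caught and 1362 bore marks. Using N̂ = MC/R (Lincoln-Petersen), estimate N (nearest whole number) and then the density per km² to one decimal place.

N̂ = 8387·3561/1362 = 29866107/1362 ≈ 21928.1 → 21928
Density = N̂ / area = 21928 / 75 ≈ 292.37 → 292.4 per km²

density ≈ 292.4 northern pike per km²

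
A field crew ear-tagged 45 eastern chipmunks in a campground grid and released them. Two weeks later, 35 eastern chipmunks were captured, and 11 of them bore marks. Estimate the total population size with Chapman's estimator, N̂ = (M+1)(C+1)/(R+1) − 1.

N = 137

N̂ = (45+1)(35+1)/(11+1) − 1 = 46·36/12 − 1
= 1656/12 − 1 = 138 − 1 = 137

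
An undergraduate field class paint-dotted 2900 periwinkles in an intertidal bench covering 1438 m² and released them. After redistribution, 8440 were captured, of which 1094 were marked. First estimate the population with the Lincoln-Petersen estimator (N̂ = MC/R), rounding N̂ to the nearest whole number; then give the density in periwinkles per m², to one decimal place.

N̂ = 2900·8440/1094 = 24476000/1094 ≈ 22372.9 → 22373
Density = N̂ / area = 22373 / 1438 ≈ 15.56 → 15.6 per m²

density ≈ 15.6 periwinkles per m²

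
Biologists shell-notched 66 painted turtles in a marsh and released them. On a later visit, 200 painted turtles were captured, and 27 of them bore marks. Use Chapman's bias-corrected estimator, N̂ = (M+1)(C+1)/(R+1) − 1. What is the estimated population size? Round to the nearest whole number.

N̂ = (66+1)(200+1)/(27+1) − 1 = 67·201/28 − 1
= 13467/28 − 1 ≈ 481.0 − 1 ≈ 480.0 → 480

N ≈ 480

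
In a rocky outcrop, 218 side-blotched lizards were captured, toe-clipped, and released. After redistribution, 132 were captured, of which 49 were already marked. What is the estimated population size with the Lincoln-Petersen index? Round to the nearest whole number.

If marked individuals mix randomly, R/C ≈ M/N, giving N ≈ M·C/R.
N = (218 × 132) / 49 = 28776 / 49 ≈ 587.3 → 587

N ≈ 587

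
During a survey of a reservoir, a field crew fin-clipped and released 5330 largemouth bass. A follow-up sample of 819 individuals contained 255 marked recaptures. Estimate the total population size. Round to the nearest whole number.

N ≈ 17,119

The marked fraction in the recapture sample should equal the marked fraction in the population: 255/819 = 5330/N.
N = (5330 × 819) / 255 = 4365270 / 255 ≈ 17118.7 → 17119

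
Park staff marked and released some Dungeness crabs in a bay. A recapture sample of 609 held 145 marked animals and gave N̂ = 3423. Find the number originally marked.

M = 815

From N = M·C/R: M = N·R / C = 3423·145 / 609 = 496335 / 609 = 815.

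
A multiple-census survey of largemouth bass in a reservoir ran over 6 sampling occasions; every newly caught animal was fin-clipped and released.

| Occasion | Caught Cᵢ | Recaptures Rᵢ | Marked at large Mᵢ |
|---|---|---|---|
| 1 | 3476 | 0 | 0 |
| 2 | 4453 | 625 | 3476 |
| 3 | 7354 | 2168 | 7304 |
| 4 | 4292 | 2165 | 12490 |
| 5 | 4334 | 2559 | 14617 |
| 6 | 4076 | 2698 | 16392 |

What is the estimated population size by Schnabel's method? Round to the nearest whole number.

N ≈ 24,764

Σ MᵢCᵢ = 0·3476 + 3476·4453 + 7304·7354 + 12490·4292 + 14617·4334 + 16392·4076 = 0 + 15478628 + 53713616 + 53607080 + 63350078 + 66813792 = 252963194
Σ Rᵢ = 0 + 625 + 2168 + 2165 + 2559 + 2698 = 10215
N̂ = 252963194 / 10215 ≈ 24763.9 → 24764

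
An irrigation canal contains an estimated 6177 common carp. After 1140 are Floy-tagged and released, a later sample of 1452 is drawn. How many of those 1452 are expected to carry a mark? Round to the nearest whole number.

expected recaptures ≈ 268

Expected recaptures E[R] = M·C / N.
E[R] = 1140 × 1452 / 6177 = 1655280 / 6177 ≈ 268.0 → 268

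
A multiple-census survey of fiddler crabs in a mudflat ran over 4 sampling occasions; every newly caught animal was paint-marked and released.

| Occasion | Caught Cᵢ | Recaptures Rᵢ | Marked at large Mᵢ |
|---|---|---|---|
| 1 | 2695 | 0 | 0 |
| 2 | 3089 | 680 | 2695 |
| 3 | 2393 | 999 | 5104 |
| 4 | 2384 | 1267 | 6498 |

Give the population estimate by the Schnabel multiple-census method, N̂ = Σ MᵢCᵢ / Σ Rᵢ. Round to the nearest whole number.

Σ MᵢCᵢ = 0·2695 + 2695·3089 + 5104·2393 + 6498·2384 = 0 + 8324855 + 12213872 + 15491232 = 36029959
Σ Rᵢ = 0 + 680 + 999 + 1267 = 2946
N̂ = 36029959 / 2946 ≈ 12230.1 → 12230

N ≈ 12,230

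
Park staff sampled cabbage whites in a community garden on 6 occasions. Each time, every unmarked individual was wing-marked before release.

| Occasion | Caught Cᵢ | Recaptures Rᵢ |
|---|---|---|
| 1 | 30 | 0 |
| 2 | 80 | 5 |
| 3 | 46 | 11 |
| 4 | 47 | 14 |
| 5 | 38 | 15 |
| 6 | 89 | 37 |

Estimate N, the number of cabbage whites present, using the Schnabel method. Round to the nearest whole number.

N ≈ 461

Marked at large before each occasion: Mᵢ = Σⱼ<ᵢ (Cⱼ − Rⱼ) → M1=0, M2=30, M3=105, M4=140, M5=173, M6=196
Σ MᵢCᵢ = 0·30 + 30·80 + 105·46 + 140·47 + 173·38 + 196·89 = 0 + 2400 + 4830 + 6580 + 6574 + 17444 = 37828
Σ Rᵢ = 0 + 5 + 11 + 14 + 15 + 37 = 82
N̂ = 37828 / 82 ≈ 461.3 → 461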